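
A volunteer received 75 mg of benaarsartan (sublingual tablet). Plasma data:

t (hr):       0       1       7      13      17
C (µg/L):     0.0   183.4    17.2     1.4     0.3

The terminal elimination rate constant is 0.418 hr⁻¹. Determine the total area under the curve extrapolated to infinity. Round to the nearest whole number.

Trapezoidal AUC_0→17:
  [0→1]: (0.0+183.4)/2 × 1 = 91.7
  [1→7]: (183.4+17.2)/2 × 6 = 601.8
  [7→13]: (17.2+1.4)/2 × 6 = 55.8
  [13→17]: (1.4+0.3)/2 × 4 = 3.4
  Sum = 752.7 µg/L·hr
Extrapolated tail: C_last / k_e = 0.3 / 0.418 = 0.718
AUC_0→∞ = 752.7 + 0.718 = 753.418 µg/L·hr

AUC = 753 µg/L·hr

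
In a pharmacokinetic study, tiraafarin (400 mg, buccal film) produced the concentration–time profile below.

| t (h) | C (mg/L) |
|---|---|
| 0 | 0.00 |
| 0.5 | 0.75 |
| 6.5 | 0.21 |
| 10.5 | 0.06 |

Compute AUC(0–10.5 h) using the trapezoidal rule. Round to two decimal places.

Trapezoidal AUC_0→10.5:
  [0→0.5]: (0.00+0.75)/2 × 0.5 = 0.1875
  [0.5→6.5]: (0.75+0.21)/2 × 6 = 2.88
  [6.5→10.5]: (0.21+0.06)/2 × 4 = 0.54
  Sum = 3.6075 mg/L·h

AUC = 3.61 mg/L·h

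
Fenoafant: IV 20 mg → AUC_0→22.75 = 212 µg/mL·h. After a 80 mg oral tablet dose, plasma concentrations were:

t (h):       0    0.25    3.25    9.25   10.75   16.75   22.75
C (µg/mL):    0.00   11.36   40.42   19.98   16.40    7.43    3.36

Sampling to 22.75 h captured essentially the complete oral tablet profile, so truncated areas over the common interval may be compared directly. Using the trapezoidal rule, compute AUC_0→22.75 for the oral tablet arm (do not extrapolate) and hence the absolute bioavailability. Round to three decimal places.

Trapezoidal AUC_0→22.75 (oral tablet):
  [0→0.25]: (0.00+11.36)/2 × 0.25 = 1.42
  [0.25→3.25]: (11.36+40.42)/2 × 3 = 77.67
  [3.25→9.25]: (40.42+19.98)/2 × 6 = 181.2
  [9.25→10.75]: (19.98+16.40)/2 × 1.5 = 27.285
  [10.75→16.75]: (16.40+7.43)/2 × 6 = 71.49
  [16.75→22.75]: (7.43+3.36)/2 × 6 = 32.37
  Sum = 391.435 µg/mL·h
F = (AUC_ev/D_ev)/(AUC_iv/D_iv) = (391.435/80)/(212/20) = 4.8929375/10.6 = 0.4616

F = 0.462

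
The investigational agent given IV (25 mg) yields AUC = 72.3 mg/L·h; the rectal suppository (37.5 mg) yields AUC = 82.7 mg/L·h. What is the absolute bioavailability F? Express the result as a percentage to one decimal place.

F = (AUC_ev / D_ev) / (AUC_iv / D_iv)
  = (82.7/37.5) / (72.3/25)
  = 2.20533 / 2.892 = 0.7626
  = 76.26%

F = 76.3%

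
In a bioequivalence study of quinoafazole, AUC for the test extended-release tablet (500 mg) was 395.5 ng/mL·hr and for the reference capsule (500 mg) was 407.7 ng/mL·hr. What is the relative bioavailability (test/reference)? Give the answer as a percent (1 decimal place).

F_rel = (AUC_test/D_test) / (AUC_ref/D_ref)
      = (395.5/500) / (407.7/500)
      = 0.791 / 0.8154 = 0.9701 = 97.01%

F_rel = 97.0%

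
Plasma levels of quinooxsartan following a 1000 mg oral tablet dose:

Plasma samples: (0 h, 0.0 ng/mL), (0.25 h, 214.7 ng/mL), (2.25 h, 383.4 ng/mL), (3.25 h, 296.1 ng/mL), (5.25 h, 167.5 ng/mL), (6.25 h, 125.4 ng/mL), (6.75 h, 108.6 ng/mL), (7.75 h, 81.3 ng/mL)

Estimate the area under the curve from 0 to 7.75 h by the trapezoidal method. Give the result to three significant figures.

AUC = 1730 ng/mL·h

Trapezoidal AUC_0→7.75:
  [0→0.25]: (0.0+214.7)/2 × 0.25 = 26.8375
  [0.25→2.25]: (214.7+383.4)/2 × 2 = 598.1
  [2.25→3.25]: (383.4+296.1)/2 × 1 = 339.75
  [3.25→5.25]: (296.1+167.5)/2 × 2 = 463.6
  [5.25→6.25]: (167.5+125.4)/2 × 1 = 146.45
  [6.25→6.75]: (125.4+108.6)/2 × 0.5 = 58.5
  [6.75→7.75]: (108.6+81.3)/2 × 1 = 94.95
  Sum = 1728.1875 ng/mL·h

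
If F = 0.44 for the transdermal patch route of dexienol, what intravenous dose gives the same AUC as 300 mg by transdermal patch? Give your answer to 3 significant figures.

D_iv = 132 mg

Systemic exposure from an extravascular dose = F × D_ev, so the equivalent IV dose is F × D_ev.
D_iv = F × D_ev = 0.44 × 300 = 132 mg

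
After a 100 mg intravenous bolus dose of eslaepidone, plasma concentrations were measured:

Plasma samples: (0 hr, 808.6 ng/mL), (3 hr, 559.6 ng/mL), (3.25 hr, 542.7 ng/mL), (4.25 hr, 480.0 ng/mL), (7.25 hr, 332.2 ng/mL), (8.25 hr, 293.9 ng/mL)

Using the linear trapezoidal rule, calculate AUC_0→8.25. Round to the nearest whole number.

AUC = 4233 ng/mL·hr

Trapezoidal AUC_0→8.25:
  [0→3]: (808.6+559.6)/2 × 3 = 2052.3
  [3→3.25]: (559.6+542.7)/2 × 0.25 = 137.7875
  [3.25→4.25]: (542.7+480.0)/2 × 1 = 511.35
  [4.25→7.25]: (480.0+332.2)/2 × 3 = 1218.3
  [7.25→8.25]: (332.2+293.9)/2 × 1 = 313.05
  Sum = 4232.7875 ng/mL·hr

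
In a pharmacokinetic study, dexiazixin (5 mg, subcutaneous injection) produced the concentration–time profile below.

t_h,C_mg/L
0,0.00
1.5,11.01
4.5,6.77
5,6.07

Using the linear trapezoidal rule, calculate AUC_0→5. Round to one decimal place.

AUC = 38.1 mg/L·h

Trapezoidal AUC_0→5:
  [0→1.5]: (0.00+11.01)/2 × 1.5 = 8.2575
  [1.5→4.5]: (11.01+6.77)/2 × 3 = 26.67
  [4.5→5]: (6.77+6.07)/2 × 0.5 = 3.21
  Sum = 38.1375 mg/L·h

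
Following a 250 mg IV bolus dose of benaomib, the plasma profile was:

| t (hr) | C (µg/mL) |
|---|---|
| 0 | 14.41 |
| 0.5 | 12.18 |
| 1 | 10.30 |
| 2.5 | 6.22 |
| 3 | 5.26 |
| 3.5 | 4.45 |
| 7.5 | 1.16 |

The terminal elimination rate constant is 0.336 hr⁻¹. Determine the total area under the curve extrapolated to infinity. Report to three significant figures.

Trapezoidal AUC_0→7.5:
  [0→0.5]: (14.41+12.18)/2 × 0.5 = 6.6475
  [0.5→1]: (12.18+10.30)/2 × 0.5 = 5.62
  [1→2.5]: (10.30+6.22)/2 × 1.5 = 12.39
  [2.5→3]: (6.22+5.26)/2 × 0.5 = 2.87
  [3→3.5]: (5.26+4.45)/2 × 0.5 = 2.4275
  [3.5→7.5]: (4.45+1.16)/2 × 4 = 11.22
  Sum = 41.175 µg/mL·hr
Extrapolated tail: C_last / k_e = 1.16 / 0.336 = 3.452
AUC_0→∞ = 41.175 + 3.452 = 44.627 µg/mL·hr

AUC = 44.6 µg/mL·hr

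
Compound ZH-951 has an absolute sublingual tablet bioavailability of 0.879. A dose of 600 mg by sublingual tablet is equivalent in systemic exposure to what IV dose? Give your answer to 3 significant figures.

D_iv = 527 mg

Systemic exposure from an extravascular dose = F × D_ev, so the equivalent IV dose is F × D_ev.
D_iv = F × D_ev = 0.879 × 600 = 527.4 mg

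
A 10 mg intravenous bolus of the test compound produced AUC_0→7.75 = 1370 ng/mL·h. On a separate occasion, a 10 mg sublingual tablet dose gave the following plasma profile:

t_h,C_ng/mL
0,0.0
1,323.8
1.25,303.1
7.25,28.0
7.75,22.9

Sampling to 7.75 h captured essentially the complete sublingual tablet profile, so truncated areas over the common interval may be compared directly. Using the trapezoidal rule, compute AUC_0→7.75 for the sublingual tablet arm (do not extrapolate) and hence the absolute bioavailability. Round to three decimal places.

F = 0.910

Trapezoidal AUC_0→7.75 (sublingual tablet):
  [0→1]: (0.0+323.8)/2 × 1 = 161.9
  [1→1.25]: (323.8+303.1)/2 × 0.25 = 78.3625
  [1.25→7.25]: (303.1+28.0)/2 × 6 = 993.3
  [7.25→7.75]: (28.0+22.9)/2 × 0.5 = 12.725
  Sum = 1246.2875 ng/mL·h
F = (AUC_ev/D_ev)/(AUC_iv/D_iv) = (1246.2875/10)/(1370/10) = 124.62875/137 = 0.9097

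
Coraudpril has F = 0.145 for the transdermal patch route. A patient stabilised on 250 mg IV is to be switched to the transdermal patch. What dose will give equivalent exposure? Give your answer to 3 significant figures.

For equal systemic exposure: F × D_ev = D_iv
D_ev = D_iv / F = 250 / 0.145 = 1724.14 mg

D_transdermal = 1720 mg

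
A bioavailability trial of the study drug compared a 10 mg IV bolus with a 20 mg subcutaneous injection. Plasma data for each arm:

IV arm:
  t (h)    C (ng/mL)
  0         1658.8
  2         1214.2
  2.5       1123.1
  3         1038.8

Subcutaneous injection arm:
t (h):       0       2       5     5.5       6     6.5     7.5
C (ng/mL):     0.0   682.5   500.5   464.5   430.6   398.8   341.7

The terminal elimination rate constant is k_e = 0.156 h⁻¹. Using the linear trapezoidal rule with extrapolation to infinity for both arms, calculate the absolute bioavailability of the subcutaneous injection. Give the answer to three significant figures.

F = 0.267

Trapezoidal AUC_0→3 (IV):
  [0→2]: (1658.8+1214.2)/2 × 2 = 2873.0
  [2→2.5]: (1214.2+1123.1)/2 × 0.5 = 584.325
  [2.5→3]: (1123.1+1038.8)/2 × 0.5 = 540.475
  Sum = 3997.8 ng/mL·h
IV tail: 1038.8/0.156 = 6658.974; AUC_iv,0→∞ = 3997.8 + 6658.974 = 10656.774 ng/mL·h
Trapezoidal AUC_0→7.5 (subcutaneous injection):
  [0→2]: (0.0+682.5)/2 × 2 = 682.5
  [2→5]: (682.5+500.5)/2 × 3 = 1774.5
  [5→5.5]: (500.5+464.5)/2 × 0.5 = 241.25
  [5.5→6]: (464.5+430.6)/2 × 0.5 = 223.775
  [6→6.5]: (430.6+398.8)/2 × 0.5 = 207.35
  [6.5→7.5]: (398.8+341.7)/2 × 1 = 370.25
  Sum = 3499.625 ng/mL·h
subcutaneous injection tail: 341.7/0.156 = 2190.385; AUC_ev,0→∞ = 3499.625 + 2190.385 = 5690.01 ng/mL·h
F = (AUC_ev/D_ev)/(AUC_iv/D_iv) = (5690.01/20)/(10656.774/10) = 284.5005/1065.6774 = 0.2670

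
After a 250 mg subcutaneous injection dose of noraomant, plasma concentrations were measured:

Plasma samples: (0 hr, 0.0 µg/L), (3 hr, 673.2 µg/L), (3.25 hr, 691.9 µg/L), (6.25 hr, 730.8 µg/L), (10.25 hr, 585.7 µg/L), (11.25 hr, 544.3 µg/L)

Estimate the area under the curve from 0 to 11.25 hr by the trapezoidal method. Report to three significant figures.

AUC = 6510 µg/L·hr

Trapezoidal AUC_0→11.25:
  [0→3]: (0.0+673.2)/2 × 3 = 1009.8
  [3→3.25]: (673.2+691.9)/2 × 0.25 = 170.6375
  [3.25→6.25]: (691.9+730.8)/2 × 3 = 2134.05
  [6.25→10.25]: (730.8+585.7)/2 × 4 = 2633.0
  [10.25→11.25]: (585.7+544.3)/2 × 1 = 565.0
  Sum = 6512.4875 µg/L·hr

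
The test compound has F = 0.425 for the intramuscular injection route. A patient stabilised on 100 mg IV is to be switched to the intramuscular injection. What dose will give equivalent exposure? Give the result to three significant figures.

For equal systemic exposure: F × D_ev = D_iv
D_ev = D_iv / F = 100 / 0.425 = 235.294 mg

D_intramuscular = 235 mg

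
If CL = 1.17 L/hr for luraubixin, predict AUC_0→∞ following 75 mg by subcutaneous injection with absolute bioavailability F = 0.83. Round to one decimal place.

AUC_0→∞ = F × Dose / CL
        = 0.83 × 75 / 1.17 = 53.2051 mg/L·hr

AUC = 53.2 mg/L·hr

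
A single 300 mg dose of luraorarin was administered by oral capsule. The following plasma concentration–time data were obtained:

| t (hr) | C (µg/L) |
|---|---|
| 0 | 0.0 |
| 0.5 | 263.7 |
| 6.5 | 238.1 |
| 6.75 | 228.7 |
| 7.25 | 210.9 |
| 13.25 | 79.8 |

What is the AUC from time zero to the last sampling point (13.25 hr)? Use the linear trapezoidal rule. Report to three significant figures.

AUC = 2610 µg/L·hr

Trapezoidal AUC_0→13.25:
  [0→0.5]: (0.0+263.7)/2 × 0.5 = 65.925
  [0.5→6.5]: (263.7+238.1)/2 × 6 = 1505.4
  [6.5→6.75]: (238.1+228.7)/2 × 0.25 = 58.35
  [6.75→7.25]: (228.7+210.9)/2 × 0.5 = 109.9
  [7.25→13.25]: (210.9+79.8)/2 × 6 = 872.1
  Sum = 2611.675 µg/L·hr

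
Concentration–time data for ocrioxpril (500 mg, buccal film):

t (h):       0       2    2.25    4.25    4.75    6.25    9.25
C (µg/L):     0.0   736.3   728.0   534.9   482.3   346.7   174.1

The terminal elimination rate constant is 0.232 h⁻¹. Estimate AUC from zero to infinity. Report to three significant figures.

AUC = 4590 µg/L·h

Trapezoidal AUC_0→9.25:
  [0→2]: (0.0+736.3)/2 × 2 = 736.3
  [2→2.25]: (736.3+728.0)/2 × 0.25 = 183.0375
  [2.25→4.25]: (728.0+534.9)/2 × 2 = 1262.9
  [4.25→4.75]: (534.9+482.3)/2 × 0.5 = 254.3
  [4.75→6.25]: (482.3+346.7)/2 × 1.5 = 621.75
  [6.25→9.25]: (346.7+174.1)/2 × 3 = 781.2
  Sum = 3839.4875 µg/L·h
Extrapolated tail: C_last / k_e = 174.1 / 0.232 = 750.431
AUC_0→∞ = 3839.4875 + 750.431 = 4589.9185 µg/L·h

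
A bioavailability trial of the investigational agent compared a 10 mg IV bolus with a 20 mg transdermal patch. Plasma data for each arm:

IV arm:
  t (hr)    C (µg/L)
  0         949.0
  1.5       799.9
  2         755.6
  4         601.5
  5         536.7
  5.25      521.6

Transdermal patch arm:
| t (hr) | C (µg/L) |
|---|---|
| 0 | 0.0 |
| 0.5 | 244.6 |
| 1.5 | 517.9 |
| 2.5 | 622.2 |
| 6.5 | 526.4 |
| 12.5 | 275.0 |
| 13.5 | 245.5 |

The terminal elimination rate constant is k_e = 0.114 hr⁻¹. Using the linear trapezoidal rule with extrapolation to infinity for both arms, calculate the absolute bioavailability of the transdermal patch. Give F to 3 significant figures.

Trapezoidal AUC_0→5.25 (IV):
  [0→1.5]: (949.0+799.9)/2 × 1.5 = 1311.675
  [1.5→2]: (799.9+755.6)/2 × 0.5 = 388.875
  [2→4]: (755.6+601.5)/2 × 2 = 1357.1
  [4→5]: (601.5+536.7)/2 × 1 = 569.1
  [5→5.25]: (536.7+521.6)/2 × 0.25 = 132.2875
  Sum = 3759.0375 µg/L·hr
IV tail: 521.6/0.114 = 4575.439; AUC_iv,0→∞ = 3759.0375 + 4575.439 = 8334.4765 µg/L·hr
Trapezoidal AUC_0→13.5 (transdermal patch):
  [0→0.5]: (0.0+244.6)/2 × 0.5 = 61.15
  [0.5→1.5]: (244.6+517.9)/2 × 1 = 381.25
  [1.5→2.5]: (517.9+622.2)/2 × 1 = 570.05
  [2.5→6.5]: (622.2+526.4)/2 × 4 = 2297.2
  [6.5→12.5]: (526.4+275.0)/2 × 6 = 2404.2
  [12.5→13.5]: (275.0+245.5)/2 × 1 = 260.25
  Sum = 5974.1 µg/L·hr
transdermal patch tail: 245.5/0.114 = 2153.509; AUC_ev,0→∞ = 5974.1 + 2153.509 = 8127.609 µg/L·hr
F = (AUC_ev/D_ev)/(AUC_iv/D_iv) = (8127.609/20)/(8334.4765/10) = 406.38045/833.44765 = 0.4876

F = 0.488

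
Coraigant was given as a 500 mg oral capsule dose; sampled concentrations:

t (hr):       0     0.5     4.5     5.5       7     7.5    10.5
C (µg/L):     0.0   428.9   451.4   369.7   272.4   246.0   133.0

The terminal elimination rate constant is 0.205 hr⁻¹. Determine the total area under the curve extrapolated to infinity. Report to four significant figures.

Trapezoidal AUC_0→10.5:
  [0→0.5]: (0.0+428.9)/2 × 0.5 = 107.225
  [0.5→4.5]: (428.9+451.4)/2 × 4 = 1760.6
  [4.5→5.5]: (451.4+369.7)/2 × 1 = 410.55
  [5.5→7]: (369.7+272.4)/2 × 1.5 = 481.575
  [7→7.5]: (272.4+246.0)/2 × 0.5 = 129.6
  [7.5→10.5]: (246.0+133.0)/2 × 3 = 568.5
  Sum = 3458.05 µg/L·hr
Extrapolated tail: C_last / k_e = 133.0 / 0.205 = 648.780
AUC_0→∞ = 3458.05 + 648.780 = 4106.83 µg/L·hr

AUC = 4107 µg/L·hr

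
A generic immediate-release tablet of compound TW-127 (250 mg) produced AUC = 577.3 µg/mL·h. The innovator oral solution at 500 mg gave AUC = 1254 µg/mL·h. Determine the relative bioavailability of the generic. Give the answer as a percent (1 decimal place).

F_rel = 92.1%

F_rel = (AUC_test/D_test) / (AUC_ref/D_ref)
      = (577.3/250) / (1254/500)
      = 2.3092 / 2.508 = 0.9207 = 92.07%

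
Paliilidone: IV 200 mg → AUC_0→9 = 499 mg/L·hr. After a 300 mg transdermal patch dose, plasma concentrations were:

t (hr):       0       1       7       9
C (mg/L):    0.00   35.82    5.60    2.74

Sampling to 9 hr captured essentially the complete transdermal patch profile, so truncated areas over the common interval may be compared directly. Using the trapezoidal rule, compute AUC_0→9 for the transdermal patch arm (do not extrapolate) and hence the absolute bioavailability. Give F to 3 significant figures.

F = 0.201

Trapezoidal AUC_0→9 (transdermal patch):
  [0→1]: (0.00+35.82)/2 × 1 = 17.91
  [1→7]: (35.82+5.60)/2 × 6 = 124.26
  [7→9]: (5.60+2.74)/2 × 2 = 8.34
  Sum = 150.51 mg/L·hr
F = (AUC_ev/D_ev)/(AUC_iv/D_iv) = (150.51/300)/(499/200) = 0.5017/2.495 = 0.2011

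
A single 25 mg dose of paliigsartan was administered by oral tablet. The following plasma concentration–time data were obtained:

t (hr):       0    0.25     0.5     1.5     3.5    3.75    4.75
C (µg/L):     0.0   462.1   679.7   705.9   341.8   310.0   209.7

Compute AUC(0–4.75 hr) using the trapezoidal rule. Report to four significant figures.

AUC = 2282 µg/L·hr

Trapezoidal AUC_0→4.75:
  [0→0.25]: (0.0+462.1)/2 × 0.25 = 57.7625
  [0.25→0.5]: (462.1+679.7)/2 × 0.25 = 142.725
  [0.5→1.5]: (679.7+705.9)/2 × 1 = 692.8
  [1.5→3.5]: (705.9+341.8)/2 × 2 = 1047.7
  [3.5→3.75]: (341.8+310.0)/2 × 0.25 = 81.475
  [3.75→4.75]: (310.0+209.7)/2 × 1 = 259.85
  Sum = 2282.3125 µg/L·hr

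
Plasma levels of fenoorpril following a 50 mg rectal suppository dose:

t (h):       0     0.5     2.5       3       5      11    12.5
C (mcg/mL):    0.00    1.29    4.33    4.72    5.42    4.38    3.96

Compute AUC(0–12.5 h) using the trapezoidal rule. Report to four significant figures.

AUC = 54.00 mcg/mL·h

Trapezoidal AUC_0→12.5:
  [0→0.5]: (0.00+1.29)/2 × 0.5 = 0.3225
  [0.5→2.5]: (1.29+4.33)/2 × 2 = 5.62
  [2.5→3]: (4.33+4.72)/2 × 0.5 = 2.2625
  [3→5]: (4.72+5.42)/2 × 2 = 10.14
  [5→11]: (5.42+4.38)/2 × 6 = 29.4
  [11→12.5]: (4.38+3.96)/2 × 1.5 = 6.255
  Sum = 54.0 mcg/mL·h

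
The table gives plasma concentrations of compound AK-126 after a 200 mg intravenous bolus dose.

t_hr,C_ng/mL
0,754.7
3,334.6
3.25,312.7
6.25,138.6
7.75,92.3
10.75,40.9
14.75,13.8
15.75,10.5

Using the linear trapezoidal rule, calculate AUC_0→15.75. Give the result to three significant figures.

Trapezoidal AUC_0→15.75:
  [0→3]: (754.7+334.6)/2 × 3 = 1633.95
  [3→3.25]: (334.6+312.7)/2 × 0.25 = 80.9125
  [3.25→6.25]: (312.7+138.6)/2 × 3 = 676.95
  [6.25→7.75]: (138.6+92.3)/2 × 1.5 = 173.175
  [7.75→10.75]: (92.3+40.9)/2 × 3 = 199.8
  [10.75→14.75]: (40.9+13.8)/2 × 4 = 109.4
  [14.75→15.75]: (13.8+10.5)/2 × 1 = 12.15
  Sum = 2886.3375 ng/mL·hr

AUC = 2890 ng/mL·hr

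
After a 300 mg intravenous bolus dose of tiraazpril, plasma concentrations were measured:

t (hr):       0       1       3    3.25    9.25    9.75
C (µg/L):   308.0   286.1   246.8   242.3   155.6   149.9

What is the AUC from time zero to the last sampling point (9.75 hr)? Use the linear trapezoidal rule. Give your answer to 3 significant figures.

AUC = 2160 µg/L·hr

Trapezoidal AUC_0→9.75:
  [0→1]: (308.0+286.1)/2 × 1 = 297.05
  [1→3]: (286.1+246.8)/2 × 2 = 532.9
  [3→3.25]: (246.8+242.3)/2 × 0.25 = 61.1375
  [3.25→9.25]: (242.3+155.6)/2 × 6 = 1193.7
  [9.25→9.75]: (155.6+149.9)/2 × 0.5 = 76.375
  Sum = 2161.1625 µg/L·hr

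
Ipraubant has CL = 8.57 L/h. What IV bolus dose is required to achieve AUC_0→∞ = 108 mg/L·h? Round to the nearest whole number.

Dose_iv = CL × AUC_0→∞
     = 8.57 × 108 = 925.56 mg

Dose = 926 mg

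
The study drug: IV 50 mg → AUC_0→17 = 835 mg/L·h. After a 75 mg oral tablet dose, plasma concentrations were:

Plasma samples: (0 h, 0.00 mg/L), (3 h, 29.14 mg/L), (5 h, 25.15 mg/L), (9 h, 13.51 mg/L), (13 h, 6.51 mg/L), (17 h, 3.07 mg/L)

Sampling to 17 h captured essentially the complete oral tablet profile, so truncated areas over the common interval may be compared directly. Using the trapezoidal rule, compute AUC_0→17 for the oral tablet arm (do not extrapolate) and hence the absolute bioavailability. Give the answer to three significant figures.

Trapezoidal AUC_0→17 (oral tablet):
  [0→3]: (0.00+29.14)/2 × 3 = 43.71
  [3→5]: (29.14+25.15)/2 × 2 = 54.29
  [5→9]: (25.15+13.51)/2 × 4 = 77.32
  [9→13]: (13.51+6.51)/2 × 4 = 40.04
  [13→17]: (6.51+3.07)/2 × 4 = 19.16
  Sum = 234.52 mg/L·h
F = (AUC_ev/D_ev)/(AUC_iv/D_iv) = (234.52/75)/(835/50) = 3.12693/16.7 = 0.1872

F = 0.187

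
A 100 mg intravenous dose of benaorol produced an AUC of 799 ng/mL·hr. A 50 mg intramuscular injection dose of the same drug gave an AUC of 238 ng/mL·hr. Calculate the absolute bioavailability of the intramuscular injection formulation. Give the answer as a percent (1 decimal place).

F = 59.6%

F = (AUC_ev / D_ev) / (AUC_iv / D_iv)
  = (238/50) / (799/100)
  = 4.76 / 7.99 = 0.5957
  = 59.57%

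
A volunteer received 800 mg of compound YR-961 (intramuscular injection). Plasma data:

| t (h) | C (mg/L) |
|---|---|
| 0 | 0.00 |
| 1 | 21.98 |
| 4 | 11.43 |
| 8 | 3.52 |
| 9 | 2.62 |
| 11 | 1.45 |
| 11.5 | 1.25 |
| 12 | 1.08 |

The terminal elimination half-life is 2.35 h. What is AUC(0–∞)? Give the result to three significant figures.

AUC = 103 mg/L·h

Trapezoidal AUC_0→12:
  [0→1]: (0.00+21.98)/2 × 1 = 10.99
  [1→4]: (21.98+11.43)/2 × 3 = 50.115
  [4→8]: (11.43+3.52)/2 × 4 = 29.9
  [8→9]: (3.52+2.62)/2 × 1 = 3.07
  [9→11]: (2.62+1.45)/2 × 2 = 4.07
  [11→11.5]: (1.45+1.25)/2 × 0.5 = 0.675
  [11.5→12]: (1.25+1.08)/2 × 0.5 = 0.5825
  Sum = 99.4025 mg/L·h
k_e = ln2 / t½ = 0.693147 / 2.35 = 0.2950 h^-1
Extrapolated tail: C_last / k_e = 1.08 / 0.295 = 3.661
AUC_0→∞ = 99.4025 + 3.661 = 103.0635 mg/L·h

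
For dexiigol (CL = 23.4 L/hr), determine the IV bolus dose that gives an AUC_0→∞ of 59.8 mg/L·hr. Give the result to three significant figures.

Dose_iv = CL × AUC_0→∞
     = 23.4 × 59.8 = 1399.32 mg

Dose = 1400 mg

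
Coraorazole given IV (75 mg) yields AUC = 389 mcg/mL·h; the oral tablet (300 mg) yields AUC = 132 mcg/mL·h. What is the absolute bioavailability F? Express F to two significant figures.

F = 0.085

F = (AUC_ev / D_ev) / (AUC_iv / D_iv)
  = (132/300) / (389/75)
  = 0.44 / 5.18667 = 0.0848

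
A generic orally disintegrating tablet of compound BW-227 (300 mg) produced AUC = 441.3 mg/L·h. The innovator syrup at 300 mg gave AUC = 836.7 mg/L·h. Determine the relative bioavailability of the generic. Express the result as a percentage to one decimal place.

F_rel = 52.7%

F_rel = (AUC_test/D_test) / (AUC_ref/D_ref)
      = (441.3/300) / (836.7/300)
      = 1.471 / 2.789 = 0.5274 = 52.74%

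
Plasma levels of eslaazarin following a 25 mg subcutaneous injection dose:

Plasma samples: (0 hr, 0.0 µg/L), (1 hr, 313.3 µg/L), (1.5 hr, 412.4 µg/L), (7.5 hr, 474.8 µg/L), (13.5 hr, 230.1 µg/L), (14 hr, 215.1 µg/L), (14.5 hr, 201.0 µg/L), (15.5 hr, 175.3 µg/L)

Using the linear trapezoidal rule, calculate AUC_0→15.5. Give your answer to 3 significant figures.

AUC = 5520 µg/L·hr

Trapezoidal AUC_0→15.5:
  [0→1]: (0.0+313.3)/2 × 1 = 156.65
  [1→1.5]: (313.3+412.4)/2 × 0.5 = 181.425
  [1.5→7.5]: (412.4+474.8)/2 × 6 = 2661.6
  [7.5→13.5]: (474.8+230.1)/2 × 6 = 2114.7
  [13.5→14]: (230.1+215.1)/2 × 0.5 = 111.3
  [14→14.5]: (215.1+201.0)/2 × 0.5 = 104.025
  [14.5→15.5]: (201.0+175.3)/2 × 1 = 188.15
  Sum = 5517.85 µg/L·hr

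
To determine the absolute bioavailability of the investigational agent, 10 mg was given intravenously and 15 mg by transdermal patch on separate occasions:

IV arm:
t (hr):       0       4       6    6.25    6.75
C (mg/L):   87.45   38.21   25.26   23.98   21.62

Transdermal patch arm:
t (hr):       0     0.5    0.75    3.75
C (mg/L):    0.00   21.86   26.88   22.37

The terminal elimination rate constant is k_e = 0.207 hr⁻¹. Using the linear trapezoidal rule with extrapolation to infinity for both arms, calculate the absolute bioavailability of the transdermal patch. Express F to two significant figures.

Trapezoidal AUC_0→6.75 (IV):
  [0→4]: (87.45+38.21)/2 × 4 = 251.32
  [4→6]: (38.21+25.26)/2 × 2 = 63.47
  [6→6.25]: (25.26+23.98)/2 × 0.25 = 6.155
  [6.25→6.75]: (23.98+21.62)/2 × 0.5 = 11.4
  Sum = 332.345 mg/L·hr
IV tail: 21.62/0.207 = 104.444; AUC_iv,0→∞ = 332.345 + 104.444 = 436.789 mg/L·hr
Trapezoidal AUC_0→3.75 (transdermal patch):
  [0→0.5]: (0.00+21.86)/2 × 0.5 = 5.465
  [0.5→0.75]: (21.86+26.88)/2 × 0.25 = 6.0925
  [0.75→3.75]: (26.88+22.37)/2 × 3 = 73.875
  Sum = 85.4325 mg/L·hr
transdermal patch tail: 22.37/0.207 = 108.068; AUC_ev,0→∞ = 85.4325 + 108.068 = 193.5005 mg/L·hr
F = (AUC_ev/D_ev)/(AUC_iv/D_iv) = (193.5005/15)/(436.789/10) = 12.9/43.6789 = 0.2953

F = 0.30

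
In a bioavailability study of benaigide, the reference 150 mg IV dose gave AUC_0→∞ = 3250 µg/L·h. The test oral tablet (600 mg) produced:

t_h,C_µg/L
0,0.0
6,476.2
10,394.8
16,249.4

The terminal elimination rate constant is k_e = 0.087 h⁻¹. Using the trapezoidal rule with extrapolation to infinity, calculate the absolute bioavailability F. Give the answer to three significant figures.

F = 0.613

Trapezoidal AUC_0→16 (oral tablet):
  [0→6]: (0.0+476.2)/2 × 6 = 1428.6
  [6→10]: (476.2+394.8)/2 × 4 = 1742.0
  [10→16]: (394.8+249.4)/2 × 6 = 1932.6
  Sum = 5103.2 µg/L·h
Tail: C_last/k_e = 249.4/0.087 = 2866.667
AUC_0→∞ (oral tablet) = 5103.2 + 2866.667 = 7969.867 µg/L·h
F = (AUC_ev/D_ev)/(AUC_iv/D_iv) = (7969.867/600)/(3250/150) = 13.2831/21.6667 = 0.6131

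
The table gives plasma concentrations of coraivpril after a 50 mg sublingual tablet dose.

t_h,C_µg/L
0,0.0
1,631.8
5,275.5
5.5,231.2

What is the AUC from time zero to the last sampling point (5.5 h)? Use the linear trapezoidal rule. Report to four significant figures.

AUC = 2257 µg/L·h

Trapezoidal AUC_0→5.5:
  [0→1]: (0.0+631.8)/2 × 1 = 315.9
  [1→5]: (631.8+275.5)/2 × 4 = 1814.6
  [5→5.5]: (275.5+231.2)/2 × 0.5 = 126.675
  Sum = 2257.175 µg/L·h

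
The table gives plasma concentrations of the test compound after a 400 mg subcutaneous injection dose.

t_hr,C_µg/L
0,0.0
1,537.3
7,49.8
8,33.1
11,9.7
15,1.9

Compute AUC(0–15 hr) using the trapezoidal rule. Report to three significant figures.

AUC = 2160 µg/L·hr

Trapezoidal AUC_0→15:
  [0→1]: (0.0+537.3)/2 × 1 = 268.65
  [1→7]: (537.3+49.8)/2 × 6 = 1761.3
  [7→8]: (49.8+33.1)/2 × 1 = 41.45
  [8→11]: (33.1+9.7)/2 × 3 = 64.2
  [11→15]: (9.7+1.9)/2 × 4 = 23.2
  Sum = 2158.8 µg/L·hr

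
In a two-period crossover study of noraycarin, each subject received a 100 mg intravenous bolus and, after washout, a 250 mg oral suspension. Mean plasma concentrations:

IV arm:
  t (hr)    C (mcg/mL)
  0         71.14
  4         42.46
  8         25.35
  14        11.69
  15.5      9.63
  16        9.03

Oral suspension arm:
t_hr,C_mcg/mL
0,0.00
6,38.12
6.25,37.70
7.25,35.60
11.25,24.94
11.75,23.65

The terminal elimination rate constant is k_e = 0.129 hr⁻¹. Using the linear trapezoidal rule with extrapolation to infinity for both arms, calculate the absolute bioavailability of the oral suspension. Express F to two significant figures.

Trapezoidal AUC_0→16 (IV):
  [0→4]: (71.14+42.46)/2 × 4 = 227.2
  [4→8]: (42.46+25.35)/2 × 4 = 135.62
  [8→14]: (25.35+11.69)/2 × 6 = 111.12
  [14→15.5]: (11.69+9.63)/2 × 1.5 = 15.99
  [15.5→16]: (9.63+9.03)/2 × 0.5 = 4.665
  Sum = 494.595 mcg/mL·hr
IV tail: 9.03/0.129 = 70.000; AUC_iv,0→∞ = 494.595 + 70.000 = 564.595 mcg/mL·hr
Trapezoidal AUC_0→11.75 (oral suspension):
  [0→6]: (0.00+38.12)/2 × 6 = 114.36
  [6→6.25]: (38.12+37.70)/2 × 0.25 = 9.4775
  [6.25→7.25]: (37.70+35.60)/2 × 1 = 36.65
  [7.25→11.25]: (35.60+24.94)/2 × 4 = 121.08
  [11.25→11.75]: (24.94+23.65)/2 × 0.5 = 12.1475
  Sum = 293.715 mcg/mL·hr
oral suspension tail: 23.65/0.129 = 183.333; AUC_ev,0→∞ = 293.715 + 183.333 = 477.048 mcg/mL·hr
F = (AUC_ev/D_ev)/(AUC_iv/D_iv) = (477.048/250)/(564.595/100) = 1.908192/5.64595 = 0.3380

F = 0.34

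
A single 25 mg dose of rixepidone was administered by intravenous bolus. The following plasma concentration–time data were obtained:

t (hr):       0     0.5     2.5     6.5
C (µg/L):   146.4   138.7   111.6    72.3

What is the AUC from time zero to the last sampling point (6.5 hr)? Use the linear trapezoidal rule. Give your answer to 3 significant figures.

Trapezoidal AUC_0→6.5:
  [0→0.5]: (146.4+138.7)/2 × 0.5 = 71.275
  [0.5→2.5]: (138.7+111.6)/2 × 2 = 250.3
  [2.5→6.5]: (111.6+72.3)/2 × 4 = 367.8
  Sum = 689.375 µg/L·hr

AUC = 689 µg/L·hr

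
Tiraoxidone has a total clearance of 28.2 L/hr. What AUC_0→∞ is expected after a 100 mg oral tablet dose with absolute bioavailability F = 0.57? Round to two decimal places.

AUC = 2.02 mg/L·hr

AUC_0→∞ = F × Dose / CL
        = 0.57 × 100 / 28.2 = 2.02128 mg/L·hr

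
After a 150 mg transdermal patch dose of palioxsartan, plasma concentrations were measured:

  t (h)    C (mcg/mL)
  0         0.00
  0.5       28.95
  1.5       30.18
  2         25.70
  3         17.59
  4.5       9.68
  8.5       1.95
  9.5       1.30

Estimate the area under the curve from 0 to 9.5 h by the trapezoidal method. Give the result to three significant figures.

Trapezoidal AUC_0→9.5:
  [0→0.5]: (0.00+28.95)/2 × 0.5 = 7.2375
  [0.5→1.5]: (28.95+30.18)/2 × 1 = 29.565
  [1.5→2]: (30.18+25.70)/2 × 0.5 = 13.97
  [2→3]: (25.70+17.59)/2 × 1 = 21.645
  [3→4.5]: (17.59+9.68)/2 × 1.5 = 20.4525
  [4.5→8.5]: (9.68+1.95)/2 × 4 = 23.26
  [8.5→9.5]: (1.95+1.30)/2 × 1 = 1.625
  Sum = 117.755 mcg/mL·h

AUC = 118 mcg/mL·h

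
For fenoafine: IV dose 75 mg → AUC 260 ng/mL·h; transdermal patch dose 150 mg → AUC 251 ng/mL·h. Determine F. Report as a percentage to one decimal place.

F = 48.3%

F = (AUC_ev / D_ev) / (AUC_iv / D_iv)
  = (251/150) / (260/75)
  = 1.67333 / 3.46667 = 0.4827
  = 48.27%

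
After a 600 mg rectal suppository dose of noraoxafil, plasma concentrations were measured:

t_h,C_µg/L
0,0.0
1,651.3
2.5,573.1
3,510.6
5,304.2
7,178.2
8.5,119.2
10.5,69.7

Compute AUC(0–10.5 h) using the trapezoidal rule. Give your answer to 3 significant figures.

Trapezoidal AUC_0→10.5:
  [0→1]: (0.0+651.3)/2 × 1 = 325.65
  [1→2.5]: (651.3+573.1)/2 × 1.5 = 918.3
  [2.5→3]: (573.1+510.6)/2 × 0.5 = 270.925
  [3→5]: (510.6+304.2)/2 × 2 = 814.8
  [5→7]: (304.2+178.2)/2 × 2 = 482.4
  [7→8.5]: (178.2+119.2)/2 × 1.5 = 223.05
  [8.5→10.5]: (119.2+69.7)/2 × 2 = 188.9
  Sum = 3224.025 µg/L·h

AUC = 3220 µg/L·h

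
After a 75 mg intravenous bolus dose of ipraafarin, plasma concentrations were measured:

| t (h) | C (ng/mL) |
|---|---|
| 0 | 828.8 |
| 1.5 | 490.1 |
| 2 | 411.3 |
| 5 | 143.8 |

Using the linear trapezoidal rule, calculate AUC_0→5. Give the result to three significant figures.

Trapezoidal AUC_0→5:
  [0→1.5]: (828.8+490.1)/2 × 1.5 = 989.175
  [1.5→2]: (490.1+411.3)/2 × 0.5 = 225.35
  [2→5]: (411.3+143.8)/2 × 3 = 832.65
  Sum = 2047.175 ng/mL·h

AUC = 2050 ng/mL·h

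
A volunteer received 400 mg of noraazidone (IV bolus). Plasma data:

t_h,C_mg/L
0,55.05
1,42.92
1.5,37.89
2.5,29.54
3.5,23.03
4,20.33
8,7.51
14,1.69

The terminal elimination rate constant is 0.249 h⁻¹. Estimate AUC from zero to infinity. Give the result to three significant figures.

Trapezoidal AUC_0→14:
  [0→1]: (55.05+42.92)/2 × 1 = 48.985
  [1→1.5]: (42.92+37.89)/2 × 0.5 = 20.2025
  [1.5→2.5]: (37.89+29.54)/2 × 1 = 33.715
  [2.5→3.5]: (29.54+23.03)/2 × 1 = 26.285
  [3.5→4]: (23.03+20.33)/2 × 0.5 = 10.84
  [4→8]: (20.33+7.51)/2 × 4 = 55.68
  [8→14]: (7.51+1.69)/2 × 6 = 27.6
  Sum = 223.3075 mg/L·h
Extrapolated tail: C_last / k_e = 1.69 / 0.249 = 6.787
AUC_0→∞ = 223.3075 + 6.787 = 230.0945 mg/L·h

AUC = 230 mg/L·h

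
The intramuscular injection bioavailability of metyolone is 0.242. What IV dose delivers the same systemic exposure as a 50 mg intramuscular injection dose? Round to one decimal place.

D_iv = 12.1 mg

Systemic exposure from an extravascular dose = F × D_ev, so the equivalent IV dose is F × D_ev.
D_iv = F × D_ev = 0.242 × 50 = 12.1 mg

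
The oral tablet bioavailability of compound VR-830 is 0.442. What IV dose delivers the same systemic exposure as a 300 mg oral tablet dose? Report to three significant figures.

D_iv = 133 mg

Systemic exposure from an extravascular dose = F × D_ev, so the equivalent IV dose is F × D_ev.
D_iv = F × D_ev = 0.442 × 300 = 132.6 mg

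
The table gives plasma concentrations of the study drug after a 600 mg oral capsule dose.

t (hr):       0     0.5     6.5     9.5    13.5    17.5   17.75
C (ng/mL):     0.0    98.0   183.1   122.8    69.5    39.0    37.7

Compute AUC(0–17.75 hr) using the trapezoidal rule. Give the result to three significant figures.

AUC = 1940 ng/mL·hr

Trapezoidal AUC_0→17.75:
  [0→0.5]: (0.0+98.0)/2 × 0.5 = 24.5
  [0.5→6.5]: (98.0+183.1)/2 × 6 = 843.3
  [6.5→9.5]: (183.1+122.8)/2 × 3 = 458.85
  [9.5→13.5]: (122.8+69.5)/2 × 4 = 384.6
  [13.5→17.5]: (69.5+39.0)/2 × 4 = 217.0
  [17.5→17.75]: (39.0+37.7)/2 × 0.25 = 9.5875
  Sum = 1937.8375 ng/mL·hr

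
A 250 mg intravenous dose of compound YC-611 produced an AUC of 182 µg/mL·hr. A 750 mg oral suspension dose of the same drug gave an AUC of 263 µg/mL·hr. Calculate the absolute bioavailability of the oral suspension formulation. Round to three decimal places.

F = 0.482

F = (AUC_ev / D_ev) / (AUC_iv / D_iv)
  = (263/750) / (182/250)
  = 0.350667 / 0.728 = 0.4817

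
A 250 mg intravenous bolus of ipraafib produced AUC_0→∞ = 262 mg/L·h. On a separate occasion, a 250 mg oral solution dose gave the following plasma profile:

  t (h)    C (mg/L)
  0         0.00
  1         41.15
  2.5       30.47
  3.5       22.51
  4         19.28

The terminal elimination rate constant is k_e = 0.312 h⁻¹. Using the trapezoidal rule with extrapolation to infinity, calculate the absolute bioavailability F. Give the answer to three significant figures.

Trapezoidal AUC_0→4 (oral solution):
  [0→1]: (0.00+41.15)/2 × 1 = 20.575
  [1→2.5]: (41.15+30.47)/2 × 1.5 = 53.715
  [2.5→3.5]: (30.47+22.51)/2 × 1 = 26.49
  [3.5→4]: (22.51+19.28)/2 × 0.5 = 10.4475
  Sum = 111.2275 mg/L·h
Tail: C_last/k_e = 19.28/0.312 = 61.795
AUC_0→∞ (oral solution) = 111.2275 + 61.795 = 173.0225 mg/L·h
F = (AUC_ev/D_ev)/(AUC_iv/D_iv) = (173.0225/250)/(262/250) = 0.69209/1.048 = 0.6604

F = 0.660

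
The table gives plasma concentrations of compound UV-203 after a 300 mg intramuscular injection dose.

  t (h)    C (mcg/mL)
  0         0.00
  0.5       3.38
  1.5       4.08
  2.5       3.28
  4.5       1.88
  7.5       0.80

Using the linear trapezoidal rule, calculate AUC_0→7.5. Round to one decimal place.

Trapezoidal AUC_0→7.5:
  [0→0.5]: (0.00+3.38)/2 × 0.5 = 0.845
  [0.5→1.5]: (3.38+4.08)/2 × 1 = 3.73
  [1.5→2.5]: (4.08+3.28)/2 × 1 = 3.68
  [2.5→4.5]: (3.28+1.88)/2 × 2 = 5.16
  [4.5→7.5]: (1.88+0.80)/2 × 3 = 4.02
  Sum = 17.435 mcg/mL·h

AUC = 17.4 mcg/mL·h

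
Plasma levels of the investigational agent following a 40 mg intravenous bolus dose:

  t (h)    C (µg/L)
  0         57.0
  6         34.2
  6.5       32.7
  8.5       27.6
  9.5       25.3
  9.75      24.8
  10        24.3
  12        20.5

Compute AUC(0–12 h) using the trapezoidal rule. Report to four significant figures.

AUC = 434.3 µg/L·h

Trapezoidal AUC_0→12:
  [0→6]: (57.0+34.2)/2 × 6 = 273.6
  [6→6.5]: (34.2+32.7)/2 × 0.5 = 16.725
  [6.5→8.5]: (32.7+27.6)/2 × 2 = 60.3
  [8.5→9.5]: (27.6+25.3)/2 × 1 = 26.45
  [9.5→9.75]: (25.3+24.8)/2 × 0.25 = 6.2625
  [9.75→10]: (24.8+24.3)/2 × 0.25 = 6.1375
  [10→12]: (24.3+20.5)/2 × 2 = 44.8
  Sum = 434.275 µg/L·h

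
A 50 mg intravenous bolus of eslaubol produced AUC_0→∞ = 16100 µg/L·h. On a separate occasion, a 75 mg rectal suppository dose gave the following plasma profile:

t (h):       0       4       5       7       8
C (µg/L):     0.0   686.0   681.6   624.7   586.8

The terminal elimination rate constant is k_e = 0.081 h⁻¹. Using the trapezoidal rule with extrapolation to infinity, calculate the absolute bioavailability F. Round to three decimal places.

Trapezoidal AUC_0→8 (rectal suppository):
  [0→4]: (0.0+686.0)/2 × 4 = 1372.0
  [4→5]: (686.0+681.6)/2 × 1 = 683.8
  [5→7]: (681.6+624.7)/2 × 2 = 1306.3
  [7→8]: (624.7+586.8)/2 × 1 = 605.75
  Sum = 3967.85 µg/L·h
Tail: C_last/k_e = 586.8/0.081 = 7244.444
AUC_0→∞ (rectal suppository) = 3967.85 + 7244.444 = 11212.294 µg/L·h
F = (AUC_ev/D_ev)/(AUC_iv/D_iv) = (11212.294/75)/(16100/50) = 149.497/322 = 0.4643

F = 0.464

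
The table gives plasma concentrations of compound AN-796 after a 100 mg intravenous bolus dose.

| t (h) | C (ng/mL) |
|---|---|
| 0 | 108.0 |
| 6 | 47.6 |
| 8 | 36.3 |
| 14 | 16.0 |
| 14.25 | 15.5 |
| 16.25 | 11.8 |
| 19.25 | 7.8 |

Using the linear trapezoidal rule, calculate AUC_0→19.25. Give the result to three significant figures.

AUC = 768 ng/mL·h

Trapezoidal AUC_0→19.25:
  [0→6]: (108.0+47.6)/2 × 6 = 466.8
  [6→8]: (47.6+36.3)/2 × 2 = 83.9
  [8→14]: (36.3+16.0)/2 × 6 = 156.9
  [14→14.25]: (16.0+15.5)/2 × 0.25 = 3.9375
  [14.25→16.25]: (15.5+11.8)/2 × 2 = 27.3
  [16.25→19.25]: (11.8+7.8)/2 × 3 = 29.4
  Sum = 768.2375 ng/mL·h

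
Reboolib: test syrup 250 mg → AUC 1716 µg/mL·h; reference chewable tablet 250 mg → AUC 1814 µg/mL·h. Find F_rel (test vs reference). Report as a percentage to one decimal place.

F_rel = 94.6%

F_rel = (AUC_test/D_test) / (AUC_ref/D_ref)
      = (1716/250) / (1814/250)
      = 6.864 / 7.256 = 0.9460 = 94.60%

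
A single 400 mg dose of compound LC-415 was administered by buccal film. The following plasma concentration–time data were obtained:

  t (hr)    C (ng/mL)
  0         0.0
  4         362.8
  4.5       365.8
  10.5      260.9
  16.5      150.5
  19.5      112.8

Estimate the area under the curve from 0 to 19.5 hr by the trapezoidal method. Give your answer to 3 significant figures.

AUC = 4420 ng/mL·hr

Trapezoidal AUC_0→19.5:
  [0→4]: (0.0+362.8)/2 × 4 = 725.6
  [4→4.5]: (362.8+365.8)/2 × 0.5 = 182.15
  [4.5→10.5]: (365.8+260.9)/2 × 6 = 1880.1
  [10.5→16.5]: (260.9+150.5)/2 × 6 = 1234.2
  [16.5→19.5]: (150.5+112.8)/2 × 3 = 394.95
  Sum = 4417.0 ng/mL·hr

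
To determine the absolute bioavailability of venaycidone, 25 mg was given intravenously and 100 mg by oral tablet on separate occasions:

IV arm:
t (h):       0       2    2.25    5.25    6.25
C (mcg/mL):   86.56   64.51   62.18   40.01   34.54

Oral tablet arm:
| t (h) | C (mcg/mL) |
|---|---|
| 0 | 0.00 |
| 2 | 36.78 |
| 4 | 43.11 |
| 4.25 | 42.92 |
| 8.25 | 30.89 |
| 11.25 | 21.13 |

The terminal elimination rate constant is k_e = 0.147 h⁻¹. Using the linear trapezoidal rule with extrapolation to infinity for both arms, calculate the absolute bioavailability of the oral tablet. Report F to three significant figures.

Trapezoidal AUC_0→6.25 (IV):
  [0→2]: (86.56+64.51)/2 × 2 = 151.07
  [2→2.25]: (64.51+62.18)/2 × 0.25 = 15.83625
  [2.25→5.25]: (62.18+40.01)/2 × 3 = 153.285
  [5.25→6.25]: (40.01+34.54)/2 × 1 = 37.275
  Sum = 357.46625 mcg/mL·h
IV tail: 34.54/0.147 = 234.966; AUC_iv,0→∞ = 357.46625 + 234.966 = 592.43225 mcg/mL·h
Trapezoidal AUC_0→11.25 (oral tablet):
  [0→2]: (0.00+36.78)/2 × 2 = 36.78
  [2→4]: (36.78+43.11)/2 × 2 = 79.89
  [4→4.25]: (43.11+42.92)/2 × 0.25 = 10.75375
  [4.25→8.25]: (42.92+30.89)/2 × 4 = 147.62
  [8.25→11.25]: (30.89+21.13)/2 × 3 = 78.03
  Sum = 353.07375 mcg/mL·h
oral tablet tail: 21.13/0.147 = 143.741; AUC_ev,0→∞ = 353.07375 + 143.741 = 496.81475 mcg/mL·h
F = (AUC_ev/D_ev)/(AUC_iv/D_iv) = (496.81475/100)/(592.43225/25) = 4.9681475/23.69729 = 0.2097

F = 0.210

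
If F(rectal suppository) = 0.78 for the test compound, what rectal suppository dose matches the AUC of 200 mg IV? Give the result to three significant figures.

D_rectal = 256 mg

For equal systemic exposure: F × D_ev = D_iv
D_ev = D_iv / F = 200 / 0.78 = 256.41 mg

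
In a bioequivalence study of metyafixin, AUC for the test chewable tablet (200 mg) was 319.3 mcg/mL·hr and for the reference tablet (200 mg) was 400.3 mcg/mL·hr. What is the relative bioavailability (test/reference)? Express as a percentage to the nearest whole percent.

F_rel = 80%

F_rel = (AUC_test/D_test) / (AUC_ref/D_ref)
      = (319.3/200) / (400.3/200)
      = 1.5965 / 2.0015 = 0.7977 = 79.77%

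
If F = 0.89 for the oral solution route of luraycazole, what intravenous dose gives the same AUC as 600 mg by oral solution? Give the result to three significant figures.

D_iv = 534 mg

Systemic exposure from an extravascular dose = F × D_ev, so the equivalent IV dose is F × D_ev.
D_iv = F × D_ev = 0.89 × 600 = 534 mg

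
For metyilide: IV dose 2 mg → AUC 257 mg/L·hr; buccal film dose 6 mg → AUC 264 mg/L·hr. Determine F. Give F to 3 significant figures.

F = 0.342

F = (AUC_ev / D_ev) / (AUC_iv / D_iv)
  = (264/6) / (257/2)
  = 44 / 128.5 = 0.3424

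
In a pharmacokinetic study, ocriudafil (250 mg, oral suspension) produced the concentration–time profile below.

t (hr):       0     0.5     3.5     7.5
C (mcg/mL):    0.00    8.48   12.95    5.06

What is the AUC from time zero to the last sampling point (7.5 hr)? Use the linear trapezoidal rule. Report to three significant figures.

Trapezoidal AUC_0→7.5:
  [0→0.5]: (0.00+8.48)/2 × 0.5 = 2.12
  [0.5→3.5]: (8.48+12.95)/2 × 3 = 32.145
  [3.5→7.5]: (12.95+5.06)/2 × 4 = 36.02
  Sum = 70.285 mcg/mL·hr

AUC = 70.3 mcg/mL·hr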